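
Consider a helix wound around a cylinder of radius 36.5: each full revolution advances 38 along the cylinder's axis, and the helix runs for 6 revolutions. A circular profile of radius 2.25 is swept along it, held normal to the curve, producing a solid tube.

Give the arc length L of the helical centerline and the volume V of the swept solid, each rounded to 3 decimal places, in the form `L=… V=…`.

2πR = 2π·36.5 = 229.336264
per-turn = √(229.336264² + 38²) = √(52595.1219 + 1444) = √54039.1219 = 232.463162
L = 6 × 232.463162 = 1394.778974
V = π·2.25² × L = 15.904313 × 1394.778974 = 22183.001104

L=1394.779 V=22183.001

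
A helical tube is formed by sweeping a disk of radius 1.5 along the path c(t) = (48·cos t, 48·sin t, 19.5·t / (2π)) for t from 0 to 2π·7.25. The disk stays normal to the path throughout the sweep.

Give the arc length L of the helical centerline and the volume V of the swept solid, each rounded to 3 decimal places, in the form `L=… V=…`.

2πR = 2π·48 = 301.592895
per-turn = √(301.592895² + 19.5²) = √(90958.2742 + 380.25) = √91338.5242 = 302.222640
L = 7.25 × 302.222640 = 2191.114140
V = π·1.5² × L = 7.068583 × 2191.114140 = 15488.073195

L=2191.114 V=15488.073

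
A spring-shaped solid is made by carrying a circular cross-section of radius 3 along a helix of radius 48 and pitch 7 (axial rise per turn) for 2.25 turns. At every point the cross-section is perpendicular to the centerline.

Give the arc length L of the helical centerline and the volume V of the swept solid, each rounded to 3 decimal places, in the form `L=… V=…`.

L=678.767 V=19191.678

2πR = 2π·48 = 301.592895
per-turn = √(301.592895² + 7²) = √(90958.2742 + 49) = √91007.2742 = 301.674119
L = 2.25 × 301.674119 = 678.766768
V = π·3² × L = 28.274334 × 678.766768 = 19191.678229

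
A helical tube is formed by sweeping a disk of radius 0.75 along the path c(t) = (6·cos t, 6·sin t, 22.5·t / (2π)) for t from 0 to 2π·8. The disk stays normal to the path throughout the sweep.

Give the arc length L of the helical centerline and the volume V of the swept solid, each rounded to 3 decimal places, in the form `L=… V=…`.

L=351.224 V=620.664

2πR = 2π·6 = 37.699112
per-turn = √(37.699112² + 22.5²) = √(1421.2230 + 506.25) = √1927.4730 = 43.902996
L = 8 × 43.902996 = 351.223966
V = π·0.75² × L = 1.767146 × 351.223966 = 620.663980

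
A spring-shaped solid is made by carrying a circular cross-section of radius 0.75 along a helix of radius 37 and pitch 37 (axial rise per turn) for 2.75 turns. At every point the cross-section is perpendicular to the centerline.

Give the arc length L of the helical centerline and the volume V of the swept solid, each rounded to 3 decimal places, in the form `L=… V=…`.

L=647.360 V=1143.980

2πR = 2π·37 = 232.477856
per-turn = √(232.477856² + 37²) = √(54045.9537 + 1369) = √55414.9537 = 235.403810
L = 2.75 × 235.403810 = 647.360477
V = π·0.75² × L = 1.767146 × 647.360477 = 1143.980392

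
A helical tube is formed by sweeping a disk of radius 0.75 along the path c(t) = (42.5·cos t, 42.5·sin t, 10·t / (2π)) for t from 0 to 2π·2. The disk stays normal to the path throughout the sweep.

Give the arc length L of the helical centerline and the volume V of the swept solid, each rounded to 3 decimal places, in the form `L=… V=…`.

2πR = 2π·42.5 = 267.035376
per-turn = √(267.035376² + 10²) = √(71307.8918 + 100) = √71407.8918 = 267.222551
L = 2 × 267.222551 = 534.445102
V = π·0.75² × L = 1.767146 × 534.445102 = 944.442454

L=534.445 V=944.442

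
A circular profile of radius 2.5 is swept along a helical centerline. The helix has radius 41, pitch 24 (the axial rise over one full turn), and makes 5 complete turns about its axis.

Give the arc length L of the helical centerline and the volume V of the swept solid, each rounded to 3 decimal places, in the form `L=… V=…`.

2πR = 2π·41 = 257.610598
per-turn = √(257.610598² + 24²) = √(66363.2200 + 576) = √66939.2200 = 258.726149
L = 5 × 258.726149 = 1293.630743
V = π·2.5² × L = 19.634954 × 1293.630743 = 25400.380246

L=1293.631 V=25400.380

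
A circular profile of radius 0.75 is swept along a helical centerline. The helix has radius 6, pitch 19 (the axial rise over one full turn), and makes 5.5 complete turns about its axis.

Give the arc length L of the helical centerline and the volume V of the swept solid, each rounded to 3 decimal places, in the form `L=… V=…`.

L=232.190 V=410.314

2πR = 2π·6 = 37.699112
per-turn = √(37.699112² + 19²) = √(1421.2230 + 361) = √1782.2230 = 42.216383
L = 5.5 × 42.216383 = 232.190109
V = π·0.75² × L = 1.767146 × 232.190109 = 410.313792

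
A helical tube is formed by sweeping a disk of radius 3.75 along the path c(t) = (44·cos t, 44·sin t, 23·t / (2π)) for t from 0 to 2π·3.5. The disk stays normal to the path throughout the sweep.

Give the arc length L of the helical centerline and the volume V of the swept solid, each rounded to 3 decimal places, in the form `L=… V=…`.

2πR = 2π·44 = 276.460154
per-turn = √(276.460154² + 23²) = √(76430.2165 + 529) = √76959.2165 = 277.415242
L = 3.5 × 277.415242 = 970.953347
V = π·3.75² × L = 44.178647 × 970.953347 = 42895.404867

L=970.953 V=42895.405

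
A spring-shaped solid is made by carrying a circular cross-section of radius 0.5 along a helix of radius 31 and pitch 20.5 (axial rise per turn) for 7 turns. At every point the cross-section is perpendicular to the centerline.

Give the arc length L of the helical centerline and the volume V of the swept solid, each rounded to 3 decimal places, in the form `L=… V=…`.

2πR = 2π·31 = 194.778745
per-turn = √(194.778745² + 20.5²) = √(37938.7593 + 420.25) = √38359.0093 = 195.854562
L = 7 × 195.854562 = 1370.981932
V = π·0.5² × L = 0.785398 × 1370.981932 = 1076.766691

L=1370.982 V=1076.767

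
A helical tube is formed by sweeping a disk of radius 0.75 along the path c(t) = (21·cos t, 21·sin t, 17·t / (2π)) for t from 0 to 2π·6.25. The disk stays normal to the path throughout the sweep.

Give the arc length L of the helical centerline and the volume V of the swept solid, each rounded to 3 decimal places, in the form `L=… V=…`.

2πR = 2π·21 = 131.946891
per-turn = √(131.946891² + 17²) = √(17409.9822 + 289) = √17698.9822 = 133.037522
L = 6.25 × 133.037522 = 831.484510
V = π·0.75² × L = 1.767146 × 831.484510 = 1469.354416

L=831.485 V=1469.354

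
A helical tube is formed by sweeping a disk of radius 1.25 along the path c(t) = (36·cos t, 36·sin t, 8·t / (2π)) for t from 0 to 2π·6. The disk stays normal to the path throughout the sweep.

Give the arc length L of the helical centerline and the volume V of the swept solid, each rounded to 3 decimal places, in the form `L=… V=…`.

L=1358.017 V=6666.148

2πR = 2π·36 = 226.194671
per-turn = √(226.194671² + 8²) = √(51164.0292 + 64) = √51228.0292 = 226.336098
L = 6 × 226.336098 = 1358.016587
V = π·1.25² × L = 4.908739 × 1358.016587 = 6666.148335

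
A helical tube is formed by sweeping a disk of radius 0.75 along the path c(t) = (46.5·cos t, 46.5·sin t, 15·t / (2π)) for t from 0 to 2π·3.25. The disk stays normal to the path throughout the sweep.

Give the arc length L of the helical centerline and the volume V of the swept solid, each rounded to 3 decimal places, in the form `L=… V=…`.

L=950.797 V=1680.197

2πR = 2π·46.5 = 292.168117
per-turn = √(292.168117² + 15²) = √(85362.2085 + 225) = √85587.2085 = 292.552916
L = 3.25 × 292.552916 = 950.796976
V = π·0.75² × L = 1.767146 × 950.796976 = 1680.196947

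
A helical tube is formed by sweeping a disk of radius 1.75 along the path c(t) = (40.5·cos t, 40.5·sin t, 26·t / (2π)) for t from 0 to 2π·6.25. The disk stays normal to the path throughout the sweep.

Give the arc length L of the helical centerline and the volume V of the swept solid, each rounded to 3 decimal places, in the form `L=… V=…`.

2πR = 2π·40.5 = 254.469005
per-turn = √(254.469005² + 26²) = √(64754.4745 + 676) = √65430.4745 = 255.793812
L = 6.25 × 255.793812 = 1598.711328
V = π·1.75² × L = 9.621128 × 1598.711328 = 15381.405522

L=1598.711 V=15381.406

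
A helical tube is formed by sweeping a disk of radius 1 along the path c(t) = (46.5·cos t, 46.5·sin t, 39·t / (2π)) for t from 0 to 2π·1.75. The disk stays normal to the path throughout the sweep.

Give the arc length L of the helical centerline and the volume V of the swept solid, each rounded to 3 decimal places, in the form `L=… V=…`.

2πR = 2π·46.5 = 292.168117
per-turn = √(292.168117² + 39²) = √(85362.2085 + 1521) = √86883.2085 = 294.759577
L = 1.75 × 294.759577 = 515.829260
V = π·1² × L = 3.141593 × 515.829260 = 1620.525415

L=515.829 V=1620.525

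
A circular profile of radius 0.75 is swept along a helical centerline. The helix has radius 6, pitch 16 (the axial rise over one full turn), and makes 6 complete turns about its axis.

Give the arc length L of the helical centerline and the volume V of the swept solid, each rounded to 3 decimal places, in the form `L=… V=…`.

2πR = 2π·6 = 37.699112
per-turn = √(37.699112² + 16²) = √(1421.2230 + 256) = √1677.2230 = 40.953914
L = 6 × 40.953914 = 245.723481
V = π·0.75² × L = 1.767146 × 245.723481 = 434.229234

L=245.723 V=434.229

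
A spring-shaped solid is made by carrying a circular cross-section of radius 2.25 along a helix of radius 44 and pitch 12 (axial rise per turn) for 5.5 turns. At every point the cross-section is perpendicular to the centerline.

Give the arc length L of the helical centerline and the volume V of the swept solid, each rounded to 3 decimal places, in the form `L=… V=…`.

2πR = 2π·44 = 276.460154
per-turn = √(276.460154² + 12²) = √(76430.2165 + 144) = √76574.2165 = 276.720466
L = 5.5 × 276.720466 = 1521.962565
V = π·2.25² × L = 15.904313 × 1521.962565 = 24205.768713

L=1521.963 V=24205.769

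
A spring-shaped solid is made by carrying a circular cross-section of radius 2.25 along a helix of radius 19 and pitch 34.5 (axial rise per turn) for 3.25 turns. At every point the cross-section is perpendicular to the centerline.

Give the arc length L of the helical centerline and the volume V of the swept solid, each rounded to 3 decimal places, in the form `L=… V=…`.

2πR = 2π·19 = 119.380521
per-turn = √(119.380521² + 34.5²) = √(14251.7088 + 1190.25) = √15441.9588 = 124.265678
L = 3.25 × 124.265678 = 403.863454
V = π·2.25² × L = 15.904313 × 403.863454 = 6423.170702

L=403.863 V=6423.171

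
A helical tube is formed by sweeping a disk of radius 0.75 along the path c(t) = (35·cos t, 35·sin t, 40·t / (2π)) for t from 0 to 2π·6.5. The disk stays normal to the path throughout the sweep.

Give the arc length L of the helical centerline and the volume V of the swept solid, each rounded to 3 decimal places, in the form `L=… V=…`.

2πR = 2π·35 = 219.911486
per-turn = √(219.911486² + 40²) = √(48361.0616 + 1600) = √49961.0616 = 223.519712
L = 6.5 × 223.519712 = 1452.878127
V = π·0.75² × L = 1.767146 × 1452.878127 = 2567.447578

L=1452.878 V=2567.448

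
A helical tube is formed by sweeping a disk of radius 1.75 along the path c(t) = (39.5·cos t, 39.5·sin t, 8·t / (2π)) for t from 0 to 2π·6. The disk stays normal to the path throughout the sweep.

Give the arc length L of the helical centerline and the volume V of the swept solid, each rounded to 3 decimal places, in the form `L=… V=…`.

L=1489.888 V=14334.406

2πR = 2π·39.5 = 248.185820
per-turn = √(248.185820² + 8²) = √(61596.2011 + 64) = √61660.2011 = 248.314722
L = 6 × 248.314722 = 1489.888331
V = π·1.75² × L = 9.621128 × 1489.888331 = 14334.405594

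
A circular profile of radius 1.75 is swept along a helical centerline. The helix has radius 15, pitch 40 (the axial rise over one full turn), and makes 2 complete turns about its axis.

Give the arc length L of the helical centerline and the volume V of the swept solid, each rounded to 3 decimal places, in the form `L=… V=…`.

L=204.770 V=1970.114

2πR = 2π·15 = 94.247780
per-turn = √(94.247780² + 40²) = √(8882.6440 + 1600) = √10482.6440 = 102.384784
L = 2 × 102.384784 = 204.769568
V = π·1.75² × L = 9.621128 × 204.769568 = 1970.114119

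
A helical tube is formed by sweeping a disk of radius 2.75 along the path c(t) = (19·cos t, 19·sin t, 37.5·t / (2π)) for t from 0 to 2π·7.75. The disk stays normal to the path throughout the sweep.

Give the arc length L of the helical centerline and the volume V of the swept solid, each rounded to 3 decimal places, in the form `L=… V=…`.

L=969.771 V=23040.109

2πR = 2π·19 = 119.380521
per-turn = √(119.380521² + 37.5²) = √(14251.7088 + 1406.25) = √15657.9588 = 125.131766
L = 7.75 × 125.131766 = 969.771183
V = π·2.75² × L = 23.758294 × 969.771183 = 23040.109312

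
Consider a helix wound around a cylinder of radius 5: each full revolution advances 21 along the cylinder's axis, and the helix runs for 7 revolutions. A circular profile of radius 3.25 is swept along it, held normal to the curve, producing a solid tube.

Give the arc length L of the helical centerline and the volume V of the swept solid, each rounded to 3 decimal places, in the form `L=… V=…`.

2πR = 2π·5 = 31.415927
per-turn = √(31.415927² + 21²) = √(986.9604 + 441) = √1427.9604 = 37.788364
L = 7 × 37.788364 = 264.518547
V = π·3.25² × L = 33.183072 × 264.518547 = 8777.538088

L=264.519 V=8777.538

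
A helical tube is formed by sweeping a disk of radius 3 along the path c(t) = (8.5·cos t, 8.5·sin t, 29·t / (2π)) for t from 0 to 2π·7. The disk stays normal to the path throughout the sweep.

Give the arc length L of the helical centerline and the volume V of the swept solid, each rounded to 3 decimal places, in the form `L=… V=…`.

2πR = 2π·8.5 = 53.407075
per-turn = √(53.407075² + 29²) = √(2852.3157 + 841) = √3693.3157 = 60.772656
L = 7 × 60.772656 = 425.408589
V = π·3² × L = 28.274334 × 425.408589 = 12028.144493

L=425.409 V=12028.144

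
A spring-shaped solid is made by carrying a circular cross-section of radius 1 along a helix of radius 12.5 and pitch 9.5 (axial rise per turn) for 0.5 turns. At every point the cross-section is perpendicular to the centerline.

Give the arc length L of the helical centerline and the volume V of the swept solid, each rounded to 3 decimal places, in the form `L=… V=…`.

L=39.556 V=124.269

2πR = 2π·12.5 = 78.539816
per-turn = √(78.539816² + 9.5²) = √(6168.5028 + 90.25) = √6258.7528 = 79.112279
L = 0.5 × 79.112279 = 39.556140
V = π·1² × L = 3.141593 × 39.556140 = 124.269278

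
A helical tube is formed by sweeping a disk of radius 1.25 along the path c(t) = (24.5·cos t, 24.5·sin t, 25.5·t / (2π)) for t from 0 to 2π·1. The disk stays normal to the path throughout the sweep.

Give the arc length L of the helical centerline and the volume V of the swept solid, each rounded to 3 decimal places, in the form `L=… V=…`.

2πR = 2π·24.5 = 153.938040
per-turn = √(153.938040² + 25.5²) = √(23696.9202 + 650.25) = √24347.1702 = 156.035798
L = 1 × 156.035798 = 156.035798
V = π·1.25² × L = 4.908739 × 156.035798 = 765.938931

L=156.036 V=765.939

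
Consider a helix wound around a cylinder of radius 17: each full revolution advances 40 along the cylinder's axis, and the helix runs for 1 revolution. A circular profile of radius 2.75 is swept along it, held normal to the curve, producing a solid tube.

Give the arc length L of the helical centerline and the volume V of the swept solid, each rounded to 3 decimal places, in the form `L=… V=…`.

2πR = 2π·17 = 106.814150
per-turn = √(106.814150² + 40²) = √(11409.2627 + 1600) = √13009.2627 = 114.058155
L = 1 × 114.058155 = 114.058155
V = π·2.75² × L = 23.758294 × 114.058155 = 2709.827227

L=114.058 V=2709.827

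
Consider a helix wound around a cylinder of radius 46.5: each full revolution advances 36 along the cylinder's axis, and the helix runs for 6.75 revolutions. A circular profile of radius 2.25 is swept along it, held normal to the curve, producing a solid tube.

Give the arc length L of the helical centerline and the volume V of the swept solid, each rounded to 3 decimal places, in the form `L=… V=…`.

L=1987.049 V=31602.652

2πR = 2π·46.5 = 292.168117
per-turn = √(292.168117² + 36²) = √(85362.2085 + 1296) = √86658.2085 = 294.377663
L = 6.75 × 294.377663 = 1987.049225
V = π·2.25² × L = 15.904313 × 1987.049225 = 31602.652443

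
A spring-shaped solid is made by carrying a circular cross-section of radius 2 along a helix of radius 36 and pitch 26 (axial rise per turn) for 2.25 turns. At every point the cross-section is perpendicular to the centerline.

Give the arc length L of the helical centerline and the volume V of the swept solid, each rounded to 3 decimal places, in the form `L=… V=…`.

L=512.289 V=6437.615

2πR = 2π·36 = 226.194671
per-turn = √(226.194671² + 26²) = √(51164.0292 + 676) = √51840.0292 = 227.684056
L = 2.25 × 227.684056 = 512.289125
V = π·2² × L = 12.566371 × 512.289125 = 6437.615010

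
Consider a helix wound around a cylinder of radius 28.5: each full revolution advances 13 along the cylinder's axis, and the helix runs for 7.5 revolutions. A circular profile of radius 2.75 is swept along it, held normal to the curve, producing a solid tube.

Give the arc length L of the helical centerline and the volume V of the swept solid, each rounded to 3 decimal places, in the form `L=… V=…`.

2πR = 2π·28.5 = 179.070781
per-turn = √(179.070781² + 13²) = √(32066.3447 + 169) = √32235.3447 = 179.542042
L = 7.5 × 179.542042 = 1346.565312
V = π·2.75² × L = 23.758294 × 1346.565312 = 31992.095168

L=1346.565 V=31992.095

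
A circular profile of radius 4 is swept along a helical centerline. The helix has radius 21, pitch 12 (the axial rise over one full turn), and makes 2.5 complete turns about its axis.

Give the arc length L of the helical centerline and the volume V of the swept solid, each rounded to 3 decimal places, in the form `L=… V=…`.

2πR = 2π·21 = 131.946891
per-turn = √(131.946891² + 12²) = √(17409.9822 + 144) = √17553.9822 = 132.491442
L = 2.5 × 132.491442 = 331.228605
V = π·4² × L = 50.265482 × 331.228605 = 16649.365615

L=331.229 V=16649.366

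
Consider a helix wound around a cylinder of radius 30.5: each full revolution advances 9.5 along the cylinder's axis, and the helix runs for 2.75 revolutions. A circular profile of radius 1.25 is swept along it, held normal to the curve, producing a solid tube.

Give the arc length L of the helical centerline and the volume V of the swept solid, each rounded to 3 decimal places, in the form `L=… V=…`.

L=527.649 V=2590.093

2πR = 2π·30.5 = 191.637152
per-turn = √(191.637152² + 9.5²) = √(36724.7980 + 90.25) = √36815.0480 = 191.872478
L = 2.75 × 191.872478 = 527.649316
V = π·1.25² × L = 4.908739 × 527.649316 = 2590.092522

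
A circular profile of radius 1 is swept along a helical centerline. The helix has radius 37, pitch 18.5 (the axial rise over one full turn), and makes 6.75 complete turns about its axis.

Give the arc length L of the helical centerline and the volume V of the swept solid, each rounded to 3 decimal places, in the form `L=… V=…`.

2πR = 2π·37 = 232.477856
per-turn = √(232.477856² + 18.5²) = √(54045.9537 + 342.25) = √54388.2037 = 233.212786
L = 6.75 × 233.212786 = 1574.186308
V = π·1² × L = 3.141593 × 1574.186308 = 4945.452139

L=1574.186 V=4945.452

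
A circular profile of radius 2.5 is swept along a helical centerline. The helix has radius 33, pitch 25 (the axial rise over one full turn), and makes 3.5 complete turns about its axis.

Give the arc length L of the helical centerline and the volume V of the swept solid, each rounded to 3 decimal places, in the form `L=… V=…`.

2πR = 2π·33 = 207.345115
per-turn = √(207.345115² + 25²) = √(42991.9968 + 625) = √43616.9968 = 208.846826
L = 3.5 × 208.846826 = 730.963891
V = π·2.5² × L = 19.634954 × 730.963891 = 14352.442444

L=730.964 V=14352.442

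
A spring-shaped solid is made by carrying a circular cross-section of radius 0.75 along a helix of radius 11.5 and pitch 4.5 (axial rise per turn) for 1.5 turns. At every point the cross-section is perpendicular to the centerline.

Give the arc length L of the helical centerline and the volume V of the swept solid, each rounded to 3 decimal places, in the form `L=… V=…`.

2πR = 2π·11.5 = 72.256631
per-turn = √(72.256631² + 4.5²) = √(5221.0207 + 20.25) = √5241.2707 = 72.396621
L = 1.5 × 72.396621 = 108.594931
V = π·0.75² × L = 1.767146 × 108.594931 = 191.903084

L=108.595 V=191.903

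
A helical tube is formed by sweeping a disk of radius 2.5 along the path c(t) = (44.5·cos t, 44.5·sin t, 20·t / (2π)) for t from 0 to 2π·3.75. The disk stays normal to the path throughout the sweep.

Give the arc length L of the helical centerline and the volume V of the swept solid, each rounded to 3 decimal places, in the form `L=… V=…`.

2πR = 2π·44.5 = 279.601746
per-turn = √(279.601746² + 20²) = √(78177.1365 + 400) = √78577.1365 = 280.316137
L = 3.75 × 280.316137 = 1051.185512
V = π·2.5² × L = 19.634954 × 1051.185512 = 20639.979271

L=1051.186 V=20639.979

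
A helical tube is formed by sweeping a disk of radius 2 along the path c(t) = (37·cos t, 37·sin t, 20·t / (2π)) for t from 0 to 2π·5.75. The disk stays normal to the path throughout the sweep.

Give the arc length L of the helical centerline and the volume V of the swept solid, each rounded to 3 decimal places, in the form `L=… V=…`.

L=1341.685 V=16860.114

2πR = 2π·37 = 232.477856
per-turn = √(232.477856² + 20²) = √(54045.9537 + 400) = √54445.9537 = 233.336567
L = 5.75 × 233.336567 = 1341.685263
V = π·2² × L = 12.566371 × 1341.685263 = 16860.114259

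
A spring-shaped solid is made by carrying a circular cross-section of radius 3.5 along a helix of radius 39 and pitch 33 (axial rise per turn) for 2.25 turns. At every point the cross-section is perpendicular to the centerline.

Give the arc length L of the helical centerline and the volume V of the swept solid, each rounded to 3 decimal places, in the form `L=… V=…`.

2πR = 2π·39 = 245.044227
per-turn = √(245.044227² + 33²) = √(60046.6732 + 1089) = √61135.6732 = 247.256290
L = 2.25 × 247.256290 = 556.326654
V = π·3.5² × L = 38.484510 × 556.326654 = 21409.958666

L=556.327 V=21409.959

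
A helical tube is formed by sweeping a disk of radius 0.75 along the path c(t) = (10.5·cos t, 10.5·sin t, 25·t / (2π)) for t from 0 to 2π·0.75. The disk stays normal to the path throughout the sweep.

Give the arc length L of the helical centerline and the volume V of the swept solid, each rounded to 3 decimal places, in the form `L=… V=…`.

L=52.914 V=93.506

2πR = 2π·10.5 = 65.973446
per-turn = √(65.973446² + 25²) = √(4352.4955 + 625) = √4977.4955 = 70.551368
L = 0.75 × 70.551368 = 52.913526
V = π·0.75² × L = 1.767146 × 52.913526 = 93.505919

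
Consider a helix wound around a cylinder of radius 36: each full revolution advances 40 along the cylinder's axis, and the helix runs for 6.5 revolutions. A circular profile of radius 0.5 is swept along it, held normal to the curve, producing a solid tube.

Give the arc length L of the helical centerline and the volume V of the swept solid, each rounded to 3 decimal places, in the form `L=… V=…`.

2πR = 2π·36 = 226.194671
per-turn = √(226.194671² + 40²) = √(51164.0292 + 1600) = √52764.0292 = 229.704221
L = 6.5 × 229.704221 = 1493.077437
V = π·0.5² × L = 0.785398 × 1493.077437 = 1172.660277

L=1493.077 V=1172.660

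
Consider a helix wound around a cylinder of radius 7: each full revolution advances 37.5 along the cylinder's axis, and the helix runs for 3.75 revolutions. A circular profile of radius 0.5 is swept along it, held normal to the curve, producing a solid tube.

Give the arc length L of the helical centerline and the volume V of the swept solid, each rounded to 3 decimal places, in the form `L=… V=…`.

2πR = 2π·7 = 43.982297
per-turn = √(43.982297² + 37.5²) = √(1934.4425 + 1406.25) = √3340.6925 = 57.798724
L = 3.75 × 57.798724 = 216.745214
V = π·0.5² × L = 0.785398 × 216.745214 = 170.231293

L=216.745 V=170.231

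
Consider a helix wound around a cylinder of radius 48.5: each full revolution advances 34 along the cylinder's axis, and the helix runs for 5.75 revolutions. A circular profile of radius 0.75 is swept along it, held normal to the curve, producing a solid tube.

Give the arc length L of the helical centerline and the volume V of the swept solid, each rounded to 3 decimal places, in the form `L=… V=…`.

L=1763.096 V=3115.647

2πR = 2π·48.5 = 304.734487
per-turn = √(304.734487² + 34²) = √(92863.1078 + 1156) = √94019.1078 = 306.625354
L = 5.75 × 306.625354 = 1763.095786
V = π·0.75² × L = 1.767146 × 1763.095786 = 3115.647433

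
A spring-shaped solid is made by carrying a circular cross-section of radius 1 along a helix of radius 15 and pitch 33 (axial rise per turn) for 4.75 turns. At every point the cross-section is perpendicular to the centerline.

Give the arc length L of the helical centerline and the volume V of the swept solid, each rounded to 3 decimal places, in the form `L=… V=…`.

2πR = 2π·15 = 94.247780
per-turn = √(94.247780² + 33²) = √(8882.6440 + 1089) = √9971.6440 = 99.858119
L = 4.75 × 99.858119 = 474.326066
V = π·1² × L = 3.141593 × 474.326066 = 1490.139284

L=474.326 V=1490.139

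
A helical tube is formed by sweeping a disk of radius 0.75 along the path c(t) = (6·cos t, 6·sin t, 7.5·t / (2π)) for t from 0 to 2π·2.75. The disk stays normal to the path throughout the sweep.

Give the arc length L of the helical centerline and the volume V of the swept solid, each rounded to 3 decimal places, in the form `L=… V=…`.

L=105.704 V=186.795

2πR = 2π·6 = 37.699112
per-turn = √(37.699112² + 7.5²) = √(1421.2230 + 56.25) = √1477.4730 = 38.437911
L = 2.75 × 38.437911 = 105.704256
V = π·0.75² × L = 1.767146 × 105.704256 = 186.794840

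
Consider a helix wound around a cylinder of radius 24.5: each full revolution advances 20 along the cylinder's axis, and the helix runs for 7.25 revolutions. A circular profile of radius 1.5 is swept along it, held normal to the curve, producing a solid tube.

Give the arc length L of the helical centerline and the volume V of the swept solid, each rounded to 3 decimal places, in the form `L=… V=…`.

2πR = 2π·24.5 = 153.938040
per-turn = √(153.938040² + 20²) = √(23696.9202 + 400) = √24096.9202 = 155.231827
L = 7.25 × 155.231827 = 1125.430747
V = π·1.5² × L = 7.068583 × 1125.430747 = 7955.201175

L=1125.431 V=7955.201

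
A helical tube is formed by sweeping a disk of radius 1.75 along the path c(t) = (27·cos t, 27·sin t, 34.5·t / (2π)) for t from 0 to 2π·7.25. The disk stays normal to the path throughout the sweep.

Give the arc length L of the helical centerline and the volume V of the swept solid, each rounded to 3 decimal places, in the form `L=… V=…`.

2πR = 2π·27 = 169.646003
per-turn = √(169.646003² + 34.5²) = √(28779.7664 + 1190.25) = √29970.0164 = 173.118504
L = 7.25 × 173.118504 = 1255.109154
V = π·1.75² × L = 9.621128 × 1255.109154 = 12075.565200

L=1255.109 V=12075.565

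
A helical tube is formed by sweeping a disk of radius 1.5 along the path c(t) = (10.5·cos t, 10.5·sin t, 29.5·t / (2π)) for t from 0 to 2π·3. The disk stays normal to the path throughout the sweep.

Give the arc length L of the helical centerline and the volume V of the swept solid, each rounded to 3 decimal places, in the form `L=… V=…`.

2πR = 2π·10.5 = 65.973446
per-turn = √(65.973446² + 29.5²) = √(4352.4955 + 870.25) = √5222.7455 = 72.268565
L = 3 × 72.268565 = 216.805696
V = π·1.5² × L = 7.068583 × 216.805696 = 1532.509160

L=216.806 V=1532.509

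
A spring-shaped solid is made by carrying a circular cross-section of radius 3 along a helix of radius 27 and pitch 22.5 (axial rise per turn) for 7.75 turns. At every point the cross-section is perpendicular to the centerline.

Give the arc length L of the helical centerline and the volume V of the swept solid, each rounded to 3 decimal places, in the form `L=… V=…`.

2πR = 2π·27 = 169.646003
per-turn = √(169.646003² + 22.5²) = √(28779.7664 + 506.25) = √29286.0164 = 171.131576
L = 7.75 × 171.131576 = 1326.269717
V = π·3² × L = 28.274334 × 1326.269717 = 37499.392794

L=1326.270 V=37499.393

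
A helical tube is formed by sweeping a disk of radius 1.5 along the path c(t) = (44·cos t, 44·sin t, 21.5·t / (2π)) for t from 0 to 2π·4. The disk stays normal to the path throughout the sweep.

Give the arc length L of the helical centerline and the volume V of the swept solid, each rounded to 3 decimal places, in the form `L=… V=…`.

2πR = 2π·44 = 276.460154
per-turn = √(276.460154² + 21.5²) = √(76430.2165 + 462.25) = √76892.4665 = 277.294909
L = 4 × 277.294909 = 1109.179635
V = π·1.5² × L = 7.068583 × 1109.179635 = 7840.328837

L=1109.180 V=7840.329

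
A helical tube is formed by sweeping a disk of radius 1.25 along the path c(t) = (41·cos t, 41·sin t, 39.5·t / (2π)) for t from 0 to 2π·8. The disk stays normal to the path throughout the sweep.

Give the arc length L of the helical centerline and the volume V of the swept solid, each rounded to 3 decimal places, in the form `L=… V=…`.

2πR = 2π·41 = 257.610598
per-turn = √(257.610598² + 39.5²) = √(66363.2200 + 1560.25) = √67923.4700 = 260.621315
L = 8 × 260.621315 = 2084.970522
V = π·1.25² × L = 4.908739 × 2084.970522 = 10234.575119

L=2084.971 V=10234.575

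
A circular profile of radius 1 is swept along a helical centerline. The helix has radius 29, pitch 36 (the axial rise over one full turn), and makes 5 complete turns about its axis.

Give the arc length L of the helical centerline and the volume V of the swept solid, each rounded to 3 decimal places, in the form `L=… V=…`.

2πR = 2π·29 = 182.212374
per-turn = √(182.212374² + 36²) = √(33201.3492 + 1296) = √34497.3492 = 185.734620
L = 5 × 185.734620 = 928.673102
V = π·1² × L = 3.141593 × 928.673102 = 2917.512594

L=928.673 V=2917.513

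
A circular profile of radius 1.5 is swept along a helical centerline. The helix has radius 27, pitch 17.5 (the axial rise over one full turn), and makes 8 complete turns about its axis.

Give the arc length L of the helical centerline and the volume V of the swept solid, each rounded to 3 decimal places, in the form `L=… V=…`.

2πR = 2π·27 = 169.646003
per-turn = √(169.646003² + 17.5²) = √(28779.7664 + 306.25) = √29086.0164 = 170.546230
L = 8 × 170.546230 = 1364.369837
V = π·1.5² × L = 7.068583 × 1364.369837 = 9644.162077

L=1364.370 V=9644.162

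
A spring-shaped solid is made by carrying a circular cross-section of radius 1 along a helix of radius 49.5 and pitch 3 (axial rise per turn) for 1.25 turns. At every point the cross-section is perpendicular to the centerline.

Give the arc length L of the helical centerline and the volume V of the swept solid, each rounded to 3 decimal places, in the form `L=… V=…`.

L=388.790 V=1221.420

2πR = 2π·49.5 = 311.017673
per-turn = √(311.017673² + 3²) = √(96731.9927 + 9) = √96740.9927 = 311.032141
L = 1.25 × 311.032141 = 388.790176
V = π·1² × L = 3.141593 × 388.790176 = 1221.420361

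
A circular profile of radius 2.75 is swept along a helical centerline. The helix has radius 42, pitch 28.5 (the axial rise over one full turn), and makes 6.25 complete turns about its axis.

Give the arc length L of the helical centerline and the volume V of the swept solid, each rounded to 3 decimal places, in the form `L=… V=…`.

2πR = 2π·42 = 263.893783
per-turn = √(263.893783² + 28.5²) = √(69639.9287 + 812.25) = √70452.1787 = 265.428293
L = 6.25 × 265.428293 = 1658.926830
V = π·2.75² × L = 23.758294 × 1658.926830 = 39413.272096

L=1658.927 V=39413.272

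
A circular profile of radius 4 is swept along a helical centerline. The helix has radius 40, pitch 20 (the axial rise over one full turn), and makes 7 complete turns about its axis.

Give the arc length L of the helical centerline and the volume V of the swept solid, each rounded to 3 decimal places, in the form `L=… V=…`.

L=1764.854 V=88711.214

2πR = 2π·40 = 251.327412
per-turn = √(251.327412² + 20²) = √(63165.4682 + 400) = √63565.4682 = 252.121931
L = 7 × 252.121931 = 1764.853518
V = π·4² × L = 50.265482 × 1764.853518 = 88711.213552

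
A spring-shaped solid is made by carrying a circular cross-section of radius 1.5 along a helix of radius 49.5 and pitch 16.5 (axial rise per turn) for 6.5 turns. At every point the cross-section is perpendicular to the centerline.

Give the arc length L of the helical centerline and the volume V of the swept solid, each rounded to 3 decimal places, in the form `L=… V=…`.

2πR = 2π·49.5 = 311.017673
per-turn = √(311.017673² + 16.5²) = √(96731.9927 + 272.25) = √97004.2427 = 311.455041
L = 6.5 × 311.455041 = 2024.457768
V = π·1.5² × L = 7.068583 × 2024.457768 = 14310.048718

L=2024.458 V=14310.049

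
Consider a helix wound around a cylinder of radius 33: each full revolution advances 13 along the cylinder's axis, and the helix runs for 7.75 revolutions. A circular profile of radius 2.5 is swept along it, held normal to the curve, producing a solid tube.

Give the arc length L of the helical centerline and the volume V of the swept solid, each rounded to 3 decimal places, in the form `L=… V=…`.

2πR = 2π·33 = 207.345115
per-turn = √(207.345115² + 13²) = √(42991.9968 + 169) = √43160.9968 = 207.752249
L = 7.75 × 207.752249 = 1610.079926
V = π·2.5² × L = 19.634954 × 1610.079926 = 31613.845423

L=1610.080 V=31613.845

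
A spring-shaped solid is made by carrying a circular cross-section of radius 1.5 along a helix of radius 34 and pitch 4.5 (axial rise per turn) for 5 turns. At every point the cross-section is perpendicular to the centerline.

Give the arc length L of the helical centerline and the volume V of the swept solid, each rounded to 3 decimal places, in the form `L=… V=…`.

2πR = 2π·34 = 213.628300
per-turn = √(213.628300² + 4.5²) = √(45637.0508 + 20.25) = √45657.3008 = 213.675691
L = 5 × 213.675691 = 1068.378453
V = π·1.5² × L = 7.068583 × 1068.378453 = 7551.922273

L=1068.378 V=7551.922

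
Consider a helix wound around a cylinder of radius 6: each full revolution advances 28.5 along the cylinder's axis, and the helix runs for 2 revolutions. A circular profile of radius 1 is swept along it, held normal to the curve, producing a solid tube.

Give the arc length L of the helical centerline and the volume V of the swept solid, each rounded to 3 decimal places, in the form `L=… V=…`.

2πR = 2π·6 = 37.699112
per-turn = √(37.699112² + 28.5²) = √(1421.2230 + 812.25) = √2233.4730 = 47.259634
L = 2 × 47.259634 = 94.519269
V = π·1² × L = 3.141593 × 94.519269 = 296.941040

L=94.519 V=296.941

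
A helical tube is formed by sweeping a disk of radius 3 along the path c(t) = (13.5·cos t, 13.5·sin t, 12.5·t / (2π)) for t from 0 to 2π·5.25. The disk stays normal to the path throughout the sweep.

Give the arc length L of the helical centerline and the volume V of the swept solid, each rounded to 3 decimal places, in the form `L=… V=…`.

L=450.130 V=12727.132

2πR = 2π·13.5 = 84.823002
per-turn = √(84.823002² + 12.5²) = √(7194.9416 + 156.25) = √7351.1916 = 85.739090
L = 5.25 × 85.739090 = 450.130224
V = π·3² × L = 28.274334 × 450.130224 = 12727.132249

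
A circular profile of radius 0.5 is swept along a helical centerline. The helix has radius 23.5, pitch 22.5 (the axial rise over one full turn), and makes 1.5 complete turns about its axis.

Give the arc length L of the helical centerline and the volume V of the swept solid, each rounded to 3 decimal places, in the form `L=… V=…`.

2πR = 2π·23.5 = 147.654855
per-turn = √(147.654855² + 22.5²) = √(21801.9561 + 506.25) = √22308.2061 = 149.359319
L = 1.5 × 149.359319 = 224.038978
V = π·0.5² × L = 0.785398 × 224.038978 = 175.959802

L=224.039 V=175.960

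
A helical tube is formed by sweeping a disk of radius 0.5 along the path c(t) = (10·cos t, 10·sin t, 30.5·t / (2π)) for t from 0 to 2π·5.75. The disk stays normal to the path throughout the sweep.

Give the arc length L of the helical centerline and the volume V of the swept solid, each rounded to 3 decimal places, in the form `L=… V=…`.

2πR = 2π·10 = 62.831853
per-turn = √(62.831853² + 30.5²) = √(3947.8418 + 930.25) = √4878.0918 = 69.843337
L = 5.75 × 69.843337 = 401.599189
V = π·0.5² × L = 0.785398 × 401.599189 = 315.415266

L=401.599 V=315.415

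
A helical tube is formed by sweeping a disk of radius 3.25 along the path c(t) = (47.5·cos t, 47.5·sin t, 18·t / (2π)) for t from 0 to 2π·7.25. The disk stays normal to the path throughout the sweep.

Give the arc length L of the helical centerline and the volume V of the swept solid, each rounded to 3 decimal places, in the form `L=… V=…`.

L=2167.704 V=71931.068

2πR = 2π·47.5 = 298.451302
per-turn = √(298.451302² + 18²) = √(89073.1797 + 324) = √89397.1797 = 298.993612
L = 7.25 × 298.993612 = 2167.703683
V = π·3.25² × L = 33.183072 × 2167.703683 = 71931.068276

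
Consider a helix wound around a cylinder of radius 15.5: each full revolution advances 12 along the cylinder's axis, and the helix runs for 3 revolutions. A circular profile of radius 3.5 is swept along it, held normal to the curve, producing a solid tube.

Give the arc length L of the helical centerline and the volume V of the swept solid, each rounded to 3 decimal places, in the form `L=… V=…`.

2πR = 2π·15.5 = 97.389372
per-turn = √(97.389372² + 12²) = √(9484.6898 + 144) = √9628.6898 = 98.125888
L = 3 × 98.125888 = 294.377663
V = π·3.5² × L = 38.484510 × 294.377663 = 11328.980117

L=294.378 V=11328.980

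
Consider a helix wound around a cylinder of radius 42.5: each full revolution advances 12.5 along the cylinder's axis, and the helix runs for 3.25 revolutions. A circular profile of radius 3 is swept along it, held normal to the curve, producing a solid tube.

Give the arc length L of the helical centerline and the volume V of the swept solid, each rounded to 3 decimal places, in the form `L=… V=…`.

L=868.815 V=24565.173

2πR = 2π·42.5 = 267.035376
per-turn = √(267.035376² + 12.5²) = √(71307.8918 + 156.25) = √71464.1418 = 267.327780
L = 3.25 × 267.327780 = 868.815284
V = π·3² × L = 28.274334 × 868.815284 = 24565.173422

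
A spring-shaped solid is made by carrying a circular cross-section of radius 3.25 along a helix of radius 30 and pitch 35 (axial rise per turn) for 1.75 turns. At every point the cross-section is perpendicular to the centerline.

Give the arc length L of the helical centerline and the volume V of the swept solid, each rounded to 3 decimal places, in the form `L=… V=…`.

2πR = 2π·30 = 188.495559
per-turn = √(188.495559² + 35²) = √(35530.5758 + 1225) = √36755.5758 = 191.717438
L = 1.75 × 191.717438 = 335.505516
V = π·3.25² × L = 33.183072 × 335.505516 = 11133.103817

L=335.506 V=11133.104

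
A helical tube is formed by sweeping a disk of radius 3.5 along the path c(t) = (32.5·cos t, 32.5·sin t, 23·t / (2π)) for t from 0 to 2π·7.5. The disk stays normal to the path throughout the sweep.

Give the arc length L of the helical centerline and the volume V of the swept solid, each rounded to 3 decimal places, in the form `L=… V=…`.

2πR = 2π·32.5 = 204.203522
per-turn = √(204.203522² + 23²) = √(41699.0786 + 529) = √42228.0786 = 205.494717
L = 7.5 × 205.494717 = 1541.210375
V = π·3.5² × L = 38.484510 × 1541.210375 = 59312.726110

L=1541.210 V=59312.726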